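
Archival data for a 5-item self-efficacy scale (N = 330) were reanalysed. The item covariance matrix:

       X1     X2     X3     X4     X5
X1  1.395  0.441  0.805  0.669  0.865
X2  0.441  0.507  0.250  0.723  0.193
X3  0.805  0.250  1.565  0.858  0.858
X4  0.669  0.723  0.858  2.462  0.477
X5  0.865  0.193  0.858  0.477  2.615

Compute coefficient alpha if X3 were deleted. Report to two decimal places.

α = 0.65

Remaining items: X1, X2, X4, X5 (k = 4).
Σσ²ᵢ = 1.395 + 0.507 + 2.462 + 2.615 = 6.979
Var(T) = 6.979 + 2 × 3.368 = 13.715
α (item deleted) = (4/3)·(1 − 6.979/13.715) = 0.65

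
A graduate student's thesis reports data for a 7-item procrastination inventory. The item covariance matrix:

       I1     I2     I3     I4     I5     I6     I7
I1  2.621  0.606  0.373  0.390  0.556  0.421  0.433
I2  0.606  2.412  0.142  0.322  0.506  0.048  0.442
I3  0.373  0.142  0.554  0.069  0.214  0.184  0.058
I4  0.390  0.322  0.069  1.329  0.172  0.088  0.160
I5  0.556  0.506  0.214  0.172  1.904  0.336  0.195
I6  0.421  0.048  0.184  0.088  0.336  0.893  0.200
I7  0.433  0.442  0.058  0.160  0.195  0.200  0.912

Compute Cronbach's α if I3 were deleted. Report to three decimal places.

Remaining items: I1, I2, I4, I5, I6, I7 (k = 6).
sum of item variances = 2.621 + 2.412 + 1.329 + 1.904 + 0.893 + 0.912 = 10.071
total variance = 10.071 + 2 × 4.875 = 19.821
α (item deleted) = (6/5)·(1 − 10.071/19.821) = 0.590

α = 0.590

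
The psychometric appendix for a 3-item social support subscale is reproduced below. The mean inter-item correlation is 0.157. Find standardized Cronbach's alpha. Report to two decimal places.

Standardized α = k·r̄ / (1 + (k−1)·r̄) = 3 × 0.157 / (1 + 2 × 0.157)
  = 0.4710 / 1.3140 = 0.36

standardized Cronbach's alpha = 0.36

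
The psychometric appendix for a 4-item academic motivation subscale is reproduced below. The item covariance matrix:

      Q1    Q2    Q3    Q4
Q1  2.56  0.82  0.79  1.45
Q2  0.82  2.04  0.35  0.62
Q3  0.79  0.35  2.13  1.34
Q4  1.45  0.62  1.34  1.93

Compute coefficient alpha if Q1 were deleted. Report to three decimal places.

α = 0.646

Remaining items: Q2, Q3, Q4 (k = 3).
ΣVar(i) = 2.04 + 2.13 + 1.93 = 6.10
Var(T) = 6.10 + 2 × 2.31 = 10.72
α (item deleted) = (3/2)·(1 − 6.10/10.72) = 0.646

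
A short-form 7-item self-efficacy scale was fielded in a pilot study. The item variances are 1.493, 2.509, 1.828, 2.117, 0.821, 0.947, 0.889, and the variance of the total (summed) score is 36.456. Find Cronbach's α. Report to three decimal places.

Cronbach's α = 0.827

Σσ²ᵢ = 1.493 + 2.509 + 1.828 + 2.117 + 0.821 + 0.947 + 0.889 = 10.604
α = (k/(k−1))·(1 − Σσ²ᵢ/σ²_total) = (7/6)·(1 − 10.604/36.456) = 0.827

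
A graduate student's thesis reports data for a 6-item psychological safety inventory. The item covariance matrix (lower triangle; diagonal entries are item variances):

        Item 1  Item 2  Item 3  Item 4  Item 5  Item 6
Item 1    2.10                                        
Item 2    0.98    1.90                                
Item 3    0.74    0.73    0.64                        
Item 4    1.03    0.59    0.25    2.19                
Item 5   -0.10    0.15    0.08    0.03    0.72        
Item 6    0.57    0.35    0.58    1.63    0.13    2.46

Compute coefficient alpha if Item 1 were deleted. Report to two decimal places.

Remaining items: Item 2, Item 3, Item 4, Item 5, Item 6 (k = 5).
sum of item variances = 1.90 + 0.64 + 2.19 + 0.72 + 2.46 = 7.91
total variance = 7.91 + 2 × 4.52 = 16.95
α (item deleted) = (5/4)·(1 − 7.91/16.95) = 0.67

coefficient alpha = 0.67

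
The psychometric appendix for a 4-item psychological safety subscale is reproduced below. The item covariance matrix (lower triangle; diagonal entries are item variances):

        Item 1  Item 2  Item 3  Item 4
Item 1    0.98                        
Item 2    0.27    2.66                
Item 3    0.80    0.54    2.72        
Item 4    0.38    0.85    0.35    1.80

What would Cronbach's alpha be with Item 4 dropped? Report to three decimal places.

α = 0.504

Remaining items: Item 1, Item 2, Item 3 (k = 3).
Σσ²ᵢ = 0.98 + 2.66 + 2.72 = 6.36
Var(T) = 6.36 + 2 × 1.61 = 9.58
α (item deleted) = (3/2)·(1 − 6.36/9.58) = 0.504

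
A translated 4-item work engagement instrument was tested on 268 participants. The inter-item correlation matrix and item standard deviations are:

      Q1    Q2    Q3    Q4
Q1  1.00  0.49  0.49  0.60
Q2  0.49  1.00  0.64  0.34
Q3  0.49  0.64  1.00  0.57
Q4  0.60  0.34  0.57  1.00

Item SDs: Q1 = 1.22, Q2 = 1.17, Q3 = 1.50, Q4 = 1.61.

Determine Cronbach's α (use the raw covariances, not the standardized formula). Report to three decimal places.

α = 0.808

Σσ²ᵢ = 1.22² + 1.17² + 1.50² + 1.61² = 7.6994
Covariances σ_ij = r_ij · s_i · s_j:
  σ(Q1,Q2) = 0.49 × 1.22 × 1.17 = 0.6994
  σ(Q1,Q3) = 0.49 × 1.22 × 1.50 = 0.8967
  σ(Q1,Q4) = 0.60 × 1.22 × 1.61 = 1.1785
  σ(Q2,Q3) = 0.64 × 1.17 × 1.50 = 1.1232
  σ(Q2,Q4) = 0.34 × 1.17 × 1.61 = 0.6405
  σ(Q3,Q4) = 0.57 × 1.50 × 1.61 = 1.3766
σ²_T = Σσ²ᵢ + 2·Σσ_ij = 7.6994 + 2 × 5.9149 = 19.5292
α = (4/3)·(1 − 7.6994/19.5292) = 0.808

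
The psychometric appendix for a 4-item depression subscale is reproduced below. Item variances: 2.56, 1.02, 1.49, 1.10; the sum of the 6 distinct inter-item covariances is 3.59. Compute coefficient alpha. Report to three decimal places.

coefficient alpha = 0.717

Σσᵢ² = 2.56 + 1.02 + 1.49 + 1.10 = 6.17
Sum of distinct covariances = 3.59
Var(T) = Σσᵢ² + 2·Σcov = 6.17 + 2 × 3.59 = 13.35
α = (4/3)·(1 − 6.17/13.35) = 0.717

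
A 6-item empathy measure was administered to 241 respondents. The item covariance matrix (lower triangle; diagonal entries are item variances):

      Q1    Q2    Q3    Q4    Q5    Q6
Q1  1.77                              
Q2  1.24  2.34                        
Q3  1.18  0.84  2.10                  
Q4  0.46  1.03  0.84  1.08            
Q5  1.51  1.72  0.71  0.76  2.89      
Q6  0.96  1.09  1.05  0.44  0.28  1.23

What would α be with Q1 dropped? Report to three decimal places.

α = 0.806

Remaining items: Q2, Q3, Q4, Q5, Q6 (k = 5).
ΣVar(i) = 2.34 + 2.10 + 1.08 + 2.89 + 1.23 = 9.64
Var(T) = 9.64 + 2 × 8.76 = 27.16
α (item deleted) = (5/4)·(1 − 9.64/27.16) = 0.806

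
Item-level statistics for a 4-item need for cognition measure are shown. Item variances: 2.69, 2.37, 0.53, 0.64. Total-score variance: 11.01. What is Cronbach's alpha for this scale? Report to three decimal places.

Σσᵢ² = 2.69 + 2.37 + 0.53 + 0.64 = 6.23
α = (k/(k−1))·(1 − Σσᵢ²/σ²_T) = (4/3)·(1 − 6.23/11.01) = 0.579

Cronbach's alpha = 0.579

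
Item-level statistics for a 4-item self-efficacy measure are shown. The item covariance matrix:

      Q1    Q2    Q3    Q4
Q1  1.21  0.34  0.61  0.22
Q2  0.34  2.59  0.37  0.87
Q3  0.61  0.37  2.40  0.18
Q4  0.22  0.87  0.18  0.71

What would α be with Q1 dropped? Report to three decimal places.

α = 0.499

Remaining items: Q2, Q3, Q4 (k = 3).
sum of item variances = 2.59 + 2.40 + 0.71 = 5.70
Var(T) = 5.70 + 2 × 1.42 = 8.54
α (item deleted) = (3/2)·(1 − 5.70/8.54) = 0.499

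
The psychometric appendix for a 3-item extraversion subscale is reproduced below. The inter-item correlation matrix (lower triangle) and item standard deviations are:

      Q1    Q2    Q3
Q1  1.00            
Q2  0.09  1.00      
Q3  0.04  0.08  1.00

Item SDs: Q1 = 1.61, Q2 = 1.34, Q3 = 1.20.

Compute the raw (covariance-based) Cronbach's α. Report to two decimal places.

α = 0.18

Σσ²ᵢ = 1.61² + 1.34² + 1.20² = 5.8277
Covariances σ_ij = r_ij · s_i · s_j:
  σ(Q1,Q2) = 0.09 × 1.61 × 1.34 = 0.1942
  σ(Q1,Q3) = 0.04 × 1.61 × 1.20 = 0.0773
  σ(Q2,Q3) = 0.08 × 1.34 × 1.20 = 0.1286
σ²_T = Σσ²ᵢ + 2·Σσ_ij = 5.8277 + 2 × 0.4001 = 6.6279
α = (3/2)·(1 − 5.8277/6.6279) = 0.18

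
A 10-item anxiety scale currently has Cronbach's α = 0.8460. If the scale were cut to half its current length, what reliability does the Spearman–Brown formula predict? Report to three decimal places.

predicted reliability = 0.733

Length factor m = 1/2
α' = m·α / (1 − (1−m)·α)
   = 1/2 × 0.8460 / (1 − (1 − 1/2) × 0.8460)
   = 0.4230 / 0.5770 = 0.733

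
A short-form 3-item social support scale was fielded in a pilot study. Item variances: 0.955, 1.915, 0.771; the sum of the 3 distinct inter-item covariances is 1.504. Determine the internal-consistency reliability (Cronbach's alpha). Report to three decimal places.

Σσᵢ² = 0.955 + 1.915 + 0.771 = 3.641
Sum of distinct covariances = 1.504
total variance = Σσᵢ² + 2·Σcov = 3.641 + 2 × 1.504 = 6.649
α = (3/2)·(1 − 3.641/6.649) = 0.679

α = 0.679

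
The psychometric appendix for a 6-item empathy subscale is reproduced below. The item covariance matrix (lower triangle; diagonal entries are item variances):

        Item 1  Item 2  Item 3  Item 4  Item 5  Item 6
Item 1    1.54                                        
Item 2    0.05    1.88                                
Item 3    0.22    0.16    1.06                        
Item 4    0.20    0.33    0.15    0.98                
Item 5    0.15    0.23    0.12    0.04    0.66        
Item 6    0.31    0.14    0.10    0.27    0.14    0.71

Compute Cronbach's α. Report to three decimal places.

sum of item variances = 1.54 + 1.88 + 1.06 + 0.98 + 0.66 + 0.71 = 6.83
Sum of off-diagonal covariances = 2.61
σ²_total = 6.83 + 2 × 2.61 = 12.05
α = (k/(k−1))·(1 − sum of item variances/σ²_total) = (6/5)·(1 − 6.83/12.05) = 0.520

Cronbach's α = 0.520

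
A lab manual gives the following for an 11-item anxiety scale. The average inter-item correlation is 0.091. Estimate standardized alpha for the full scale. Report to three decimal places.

standardized alpha = 0.524

Standardized α = k·r̄ / (1 + (k−1)·r̄) = 11 × 0.091 / (1 + 10 × 0.091)
  = 1.0010 / 1.9100 = 0.524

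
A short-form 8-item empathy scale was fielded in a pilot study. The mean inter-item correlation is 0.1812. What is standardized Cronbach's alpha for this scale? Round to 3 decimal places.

Standardized α = k·r̄ / (1 + (k−1)·r̄) = 8 × 0.1812 / (1 + 7 × 0.1812)
  = 1.4496 / 2.2684 = 0.639

standardized Cronbach's alpha = 0.639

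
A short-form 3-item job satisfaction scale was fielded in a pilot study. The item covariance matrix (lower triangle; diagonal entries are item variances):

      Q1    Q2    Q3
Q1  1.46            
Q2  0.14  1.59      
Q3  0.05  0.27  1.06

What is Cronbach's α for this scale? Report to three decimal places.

ΣVar(i) = 1.46 + 1.59 + 1.06 = 4.11
Sum of off-diagonal covariances = 0.46
total variance = 4.11 + 2 × 0.46 = 5.03
α = (k/(k−1))·(1 − ΣVar(i)/total variance) = (3/2)·(1 − 4.11/5.03) = 0.274

α = 0.274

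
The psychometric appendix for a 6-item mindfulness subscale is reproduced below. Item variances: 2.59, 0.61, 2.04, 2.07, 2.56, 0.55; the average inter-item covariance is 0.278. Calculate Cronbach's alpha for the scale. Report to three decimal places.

Cronbach's alpha = 0.533

Σσᵢ² = 2.59 + 0.61 + 2.04 + 2.07 + 2.56 + 0.55 = 10.42
Sum of the 15 distinct covariances = 15 × 0.278 = 4.170
Var(T) = Σσᵢ² + 2·Σcov = 10.42 + 2 × 4.170 = 18.760
α = (6/5)·(1 − 10.42/18.760) = 0.533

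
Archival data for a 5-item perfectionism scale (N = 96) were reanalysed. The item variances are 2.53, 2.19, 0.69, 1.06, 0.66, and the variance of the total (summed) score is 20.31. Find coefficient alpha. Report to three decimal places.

coefficient alpha = 0.811

ΣVar(i) = 2.53 + 2.19 + 0.69 + 1.06 + 0.66 = 7.13
α = (k/(k−1))·(1 − ΣVar(i)/σ²_T) = (5/4)·(1 − 7.13/20.31) = 0.811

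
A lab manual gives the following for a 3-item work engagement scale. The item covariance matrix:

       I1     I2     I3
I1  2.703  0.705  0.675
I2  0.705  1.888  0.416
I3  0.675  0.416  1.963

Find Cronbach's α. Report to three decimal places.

Σσᵢ² = 2.703 + 1.888 + 1.963 = 6.554
Σ_{i<j} σ_ij = 1.796
σ²_total = 6.554 + 2 × 1.796 = 10.146
α = (k/(k−1))·(1 − Σσᵢ²/σ²_total) = (3/2)·(1 − 6.554/10.146) = 0.531

α = 0.531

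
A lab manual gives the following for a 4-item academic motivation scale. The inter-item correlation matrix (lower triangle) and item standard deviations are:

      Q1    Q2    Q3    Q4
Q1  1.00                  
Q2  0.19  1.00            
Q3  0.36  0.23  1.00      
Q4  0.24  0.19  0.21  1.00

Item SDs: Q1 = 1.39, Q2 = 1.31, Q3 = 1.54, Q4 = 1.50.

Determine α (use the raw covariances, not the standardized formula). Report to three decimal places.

α = 0.554

Σσ²ᵢ = 1.39² + 1.31² + 1.54² + 1.50² = 8.2698
Covariances σ_ij = r_ij · s_i · s_j:
  σ(Q1,Q2) = 0.19 × 1.39 × 1.31 = 0.3460
  σ(Q1,Q3) = 0.36 × 1.39 × 1.54 = 0.7706
  σ(Q1,Q4) = 0.24 × 1.39 × 1.50 = 0.5004
  σ(Q2,Q3) = 0.23 × 1.31 × 1.54 = 0.4640
  σ(Q2,Q4) = 0.19 × 1.31 × 1.50 = 0.3734
  σ(Q3,Q4) = 0.21 × 1.54 × 1.50 = 0.4851
σ²_T = Σσ²ᵢ + 2·Σσ_ij = 8.2698 + 2 × 2.9395 = 14.1488
α = (4/3)·(1 − 8.2698/14.1488) = 0.554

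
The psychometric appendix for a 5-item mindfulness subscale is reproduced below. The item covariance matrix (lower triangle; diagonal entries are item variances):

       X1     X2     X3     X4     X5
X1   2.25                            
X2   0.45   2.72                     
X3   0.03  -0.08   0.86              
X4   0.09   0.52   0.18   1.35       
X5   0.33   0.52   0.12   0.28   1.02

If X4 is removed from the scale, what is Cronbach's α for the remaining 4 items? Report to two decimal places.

Cronbach's α = 0.38

Remaining items: X1, X2, X3, X5 (k = 4).
Σσᵢ² = 2.25 + 2.72 + 0.86 + 1.02 = 6.85
total variance = 6.85 + 2 × 1.37 = 9.59
α (item deleted) = (4/3)·(1 − 6.85/9.59) = 0.38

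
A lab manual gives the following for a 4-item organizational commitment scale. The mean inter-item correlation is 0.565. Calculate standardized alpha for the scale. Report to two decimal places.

α = 0.84

Standardized α = k·r̄ / (1 + (k−1)·r̄) = 4 × 0.565 / (1 + 3 × 0.565)
  = 2.2600 / 2.6950 = 0.84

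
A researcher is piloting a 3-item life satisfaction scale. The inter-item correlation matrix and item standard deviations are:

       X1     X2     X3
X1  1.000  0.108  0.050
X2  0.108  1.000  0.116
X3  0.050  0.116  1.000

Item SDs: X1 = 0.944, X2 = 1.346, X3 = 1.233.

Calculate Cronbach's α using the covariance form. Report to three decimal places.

Cronbach's α = 0.233

Σσ²ᵢ = 0.944² + 1.346² + 1.233² = 4.2231
Covariances σ_ij = r_ij · s_i · s_j:
  σ(X1,X2) = 0.108 × 0.944 × 1.346 = 0.1372
  σ(X1,X3) = 0.050 × 0.944 × 1.233 = 0.0582
  σ(X2,X3) = 0.116 × 1.346 × 1.233 = 0.1925
σ²_T = Σσ²ᵢ + 2·Σσ_ij = 4.2231 + 2 × 0.3879 = 4.9989
α = (3/2)·(1 − 4.2231/4.9989) = 0.233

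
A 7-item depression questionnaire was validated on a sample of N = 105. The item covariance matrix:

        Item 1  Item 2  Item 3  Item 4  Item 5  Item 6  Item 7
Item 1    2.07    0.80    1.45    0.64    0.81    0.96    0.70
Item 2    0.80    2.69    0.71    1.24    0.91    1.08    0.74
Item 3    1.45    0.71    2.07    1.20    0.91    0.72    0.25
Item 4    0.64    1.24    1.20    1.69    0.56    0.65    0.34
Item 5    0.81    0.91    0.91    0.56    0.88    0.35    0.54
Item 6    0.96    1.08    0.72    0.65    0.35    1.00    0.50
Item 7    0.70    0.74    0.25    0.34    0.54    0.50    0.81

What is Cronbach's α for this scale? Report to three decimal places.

Σσᵢ² = 2.07 + 2.69 + 2.07 + 1.69 + 0.88 + 1.00 + 0.81 = 11.21
Σ_{i<j} σ_ij = 16.06
σ²_T = 11.21 + 2 × 16.06 = 43.33
α = (k/(k−1))·(1 − Σσᵢ²/σ²_T) = (7/6)·(1 − 11.21/43.33) = 0.865

α = 0.865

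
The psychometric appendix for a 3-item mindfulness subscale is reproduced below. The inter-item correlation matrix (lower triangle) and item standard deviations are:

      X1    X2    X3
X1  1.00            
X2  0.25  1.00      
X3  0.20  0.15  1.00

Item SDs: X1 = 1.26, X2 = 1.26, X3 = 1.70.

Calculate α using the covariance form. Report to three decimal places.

Σσ²ᵢ = 1.26² + 1.26² + 1.70² = 6.0652
Covariances σ_ij = r_ij · s_i · s_j:
  σ(X1,X2) = 0.25 × 1.26 × 1.26 = 0.3969
  σ(X1,X3) = 0.20 × 1.26 × 1.70 = 0.4284
  σ(X2,X3) = 0.15 × 1.26 × 1.70 = 0.3213
σ²_T = Σσ²ᵢ + 2·Σσ_ij = 6.0652 + 2 × 1.1466 = 8.3584
α = (3/2)·(1 − 6.0652/8.3584) = 0.412

α = 0.412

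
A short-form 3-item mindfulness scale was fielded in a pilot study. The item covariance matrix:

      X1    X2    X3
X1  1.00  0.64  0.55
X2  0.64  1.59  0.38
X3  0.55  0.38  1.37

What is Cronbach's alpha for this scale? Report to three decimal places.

α = 0.663

Σσ²ᵢ = 1.00 + 1.59 + 1.37 = 3.96
Sum of off-diagonal covariances = 1.57
total variance = 3.96 + 2 × 1.57 = 7.10
α = (k/(k−1))·(1 − Σσ²ᵢ/total variance) = (3/2)·(1 − 3.96/7.10) = 0.663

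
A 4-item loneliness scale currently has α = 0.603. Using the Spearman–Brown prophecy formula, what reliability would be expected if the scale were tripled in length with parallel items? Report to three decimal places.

predicted reliability = 0.820

Length factor m = 3
α' = m·α / (1 + (m−1)·α)
   = 3 × 0.603 / (1 + (3 − 1) × 0.603)
   = 1.8090 / 2.2060 = 0.820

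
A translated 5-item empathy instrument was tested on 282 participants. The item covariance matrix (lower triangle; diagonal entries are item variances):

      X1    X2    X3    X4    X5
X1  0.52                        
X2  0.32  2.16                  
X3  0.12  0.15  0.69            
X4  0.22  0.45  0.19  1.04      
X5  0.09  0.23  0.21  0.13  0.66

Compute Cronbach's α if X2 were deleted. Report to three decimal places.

Cronbach's α = 0.530

Remaining items: X1, X3, X4, X5 (k = 4).
sum of item variances = 0.52 + 0.69 + 1.04 + 0.66 = 2.91
total variance = 2.91 + 2 × 0.96 = 4.83
α (item deleted) = (4/3)·(1 − 2.91/4.83) = 0.530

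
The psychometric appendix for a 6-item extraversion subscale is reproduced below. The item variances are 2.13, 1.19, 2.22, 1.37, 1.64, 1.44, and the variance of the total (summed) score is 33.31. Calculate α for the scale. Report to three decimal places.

α = 0.840

Σσ²ᵢ = 2.13 + 1.19 + 2.22 + 1.37 + 1.64 + 1.44 = 9.99
α = (k/(k−1))·(1 − Σσ²ᵢ/Var(T)) = (6/5)·(1 − 9.99/33.31) = 0.840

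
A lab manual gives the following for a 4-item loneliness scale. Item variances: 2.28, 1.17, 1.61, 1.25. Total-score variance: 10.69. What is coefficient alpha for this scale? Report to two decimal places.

Σσ²ᵢ = 2.28 + 1.17 + 1.61 + 1.25 = 6.31
α = (k/(k−1))·(1 − Σσ²ᵢ/Var(T)) = (4/3)·(1 − 6.31/10.69) = 0.55

coefficient alpha = 0.55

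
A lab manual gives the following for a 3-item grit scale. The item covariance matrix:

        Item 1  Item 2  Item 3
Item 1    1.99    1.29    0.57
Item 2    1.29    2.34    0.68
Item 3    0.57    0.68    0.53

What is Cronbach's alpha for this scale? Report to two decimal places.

ΣVar(i) = 1.99 + 2.34 + 0.53 = 4.86
Sum of off-diagonal covariances = 2.54
total variance = 4.86 + 2 × 2.54 = 9.94
α = (k/(k−1))·(1 − ΣVar(i)/total variance) = (3/2)·(1 − 4.86/9.94) = 0.77

α = 0.77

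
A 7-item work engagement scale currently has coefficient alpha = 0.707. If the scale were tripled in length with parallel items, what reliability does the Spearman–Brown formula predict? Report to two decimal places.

Length factor m = 3
α' = m·α / (1 + (m−1)·α)
   = 3 × 0.707 / (1 + (3 − 1) × 0.707)
   = 2.1210 / 2.4140 = 0.88

predicted reliability = 0.88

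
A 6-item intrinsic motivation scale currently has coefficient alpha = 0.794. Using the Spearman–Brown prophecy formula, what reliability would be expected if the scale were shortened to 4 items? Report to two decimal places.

predicted reliability = 0.72

Length factor m = 4/6 = 0.6667
α' = m·α / (1 − (1−m)·α)
   = 4/6 × 0.794 / (1 − (1 − 4/6) × 0.794)
   = 0.5293 / 0.7353 = 0.72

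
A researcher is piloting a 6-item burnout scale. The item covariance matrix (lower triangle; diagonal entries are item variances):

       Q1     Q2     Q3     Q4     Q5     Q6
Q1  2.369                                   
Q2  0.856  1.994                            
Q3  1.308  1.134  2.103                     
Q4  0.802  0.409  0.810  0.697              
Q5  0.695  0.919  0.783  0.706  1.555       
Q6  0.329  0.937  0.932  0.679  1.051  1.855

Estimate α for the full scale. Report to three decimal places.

sum of item variances = 2.369 + 1.994 + 2.103 + 0.697 + 1.555 + 1.855 = 10.573
Sum of off-diagonal covariances = 12.350
σ²_T = 10.573 + 2 × 12.350 = 35.273
α = (k/(k−1))·(1 − sum of item variances/σ²_T) = (6/5)·(1 − 10.573/35.273) = 0.840

α = 0.840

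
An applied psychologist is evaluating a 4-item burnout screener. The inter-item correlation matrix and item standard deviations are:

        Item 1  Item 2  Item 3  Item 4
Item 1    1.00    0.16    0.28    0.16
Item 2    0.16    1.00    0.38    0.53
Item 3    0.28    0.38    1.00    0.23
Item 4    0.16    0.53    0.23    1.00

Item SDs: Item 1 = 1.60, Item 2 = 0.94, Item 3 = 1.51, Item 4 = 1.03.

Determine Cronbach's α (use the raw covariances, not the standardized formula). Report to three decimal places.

Cronbach's α = 0.577

Σσ²ᵢ = 1.60² + 0.94² + 1.51² + 1.03² = 6.7846
Covariances σ_ij = r_ij · s_i · s_j:
  σ(Item 1,Item 2) = 0.16 × 1.60 × 0.94 = 0.2406
  σ(Item 1,Item 3) = 0.28 × 1.60 × 1.51 = 0.6765
  σ(Item 1,Item 4) = 0.16 × 1.60 × 1.03 = 0.2637
  σ(Item 2,Item 3) = 0.38 × 0.94 × 1.51 = 0.5394
  σ(Item 2,Item 4) = 0.53 × 0.94 × 1.03 = 0.5131
  σ(Item 3,Item 4) = 0.23 × 1.51 × 1.03 = 0.3577
σ²_T = Σσ²ᵢ + 2·Σσ_ij = 6.7846 + 2 × 2.5910 = 11.9666
α = (4/3)·(1 − 6.7846/11.9666) = 0.577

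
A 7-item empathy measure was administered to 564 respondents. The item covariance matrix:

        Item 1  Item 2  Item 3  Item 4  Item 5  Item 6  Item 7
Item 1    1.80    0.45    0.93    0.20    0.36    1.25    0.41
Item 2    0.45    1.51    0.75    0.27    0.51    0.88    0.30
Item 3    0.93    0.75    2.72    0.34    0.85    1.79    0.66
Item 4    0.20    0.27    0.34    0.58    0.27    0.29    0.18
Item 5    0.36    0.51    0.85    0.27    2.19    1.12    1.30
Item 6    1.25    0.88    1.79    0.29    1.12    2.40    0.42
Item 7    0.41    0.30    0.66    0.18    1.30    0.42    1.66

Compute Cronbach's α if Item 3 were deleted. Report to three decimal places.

Remaining items: Item 1, Item 2, Item 4, Item 5, Item 6, Item 7 (k = 6).
ΣVar(i) = 1.80 + 1.51 + 0.58 + 2.19 + 2.40 + 1.66 = 10.14
σ²_total = 10.14 + 2 × 8.21 = 26.56
α (item deleted) = (6/5)·(1 − 10.14/26.56) = 0.742

α = 0.742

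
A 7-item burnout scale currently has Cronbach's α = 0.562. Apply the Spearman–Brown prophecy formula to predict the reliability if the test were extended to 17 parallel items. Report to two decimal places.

Length factor m = 17/7 = 2.4286
α' = m·α / (1 + (m−1)·α)
   = 17/7 × 0.562 / (1 + (17/7 − 1) × 0.562)
   = 1.3649 / 1.8029 = 0.76

predicted reliability = 0.76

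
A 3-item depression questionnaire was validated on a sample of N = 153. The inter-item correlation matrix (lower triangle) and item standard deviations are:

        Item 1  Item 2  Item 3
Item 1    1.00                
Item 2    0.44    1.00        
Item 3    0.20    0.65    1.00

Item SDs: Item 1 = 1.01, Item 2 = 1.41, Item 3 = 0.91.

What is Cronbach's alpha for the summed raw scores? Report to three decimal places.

Cronbach's alpha = 0.692

Σσ²ᵢ = 1.01² + 1.41² + 0.91² = 3.8363
Covariances σ_ij = r_ij · s_i · s_j:
  σ(Item 1,Item 2) = 0.44 × 1.01 × 1.41 = 0.6266
  σ(Item 1,Item 3) = 0.20 × 1.01 × 0.91 = 0.1838
  σ(Item 2,Item 3) = 0.65 × 1.41 × 0.91 = 0.8340
σ²_T = Σσ²ᵢ + 2·Σσ_ij = 3.8363 + 2 × 1.6444 = 7.1251
α = (3/2)·(1 − 3.8363/7.1251) = 0.692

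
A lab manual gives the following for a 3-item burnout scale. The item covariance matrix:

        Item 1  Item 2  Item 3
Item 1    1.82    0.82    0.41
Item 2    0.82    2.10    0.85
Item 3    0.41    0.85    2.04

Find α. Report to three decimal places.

Σσ²ᵢ = 1.82 + 2.10 + 2.04 = 5.96
Σ_{i<j} σ_ij = 2.08
Var(T) = 5.96 + 2 × 2.08 = 10.12
α = (k/(k−1))·(1 − Σσ²ᵢ/Var(T)) = (3/2)·(1 − 5.96/10.12) = 0.617

α = 0.617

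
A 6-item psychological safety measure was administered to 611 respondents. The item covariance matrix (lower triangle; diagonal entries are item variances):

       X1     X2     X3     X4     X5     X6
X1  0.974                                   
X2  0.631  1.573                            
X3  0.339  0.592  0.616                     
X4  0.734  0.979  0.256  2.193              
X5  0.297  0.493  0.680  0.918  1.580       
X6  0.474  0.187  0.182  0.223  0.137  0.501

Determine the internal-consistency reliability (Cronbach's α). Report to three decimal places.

Cronbach's α = 0.788

sum of item variances = 0.974 + 1.573 + 0.616 + 2.193 + 1.580 + 0.501 = 7.437
Sum of off-diagonal covariances = 7.122
total variance = 7.437 + 2 × 7.122 = 21.681
α = (k/(k−1))·(1 − sum of item variances/total variance) = (6/5)·(1 − 7.437/21.681) = 0.788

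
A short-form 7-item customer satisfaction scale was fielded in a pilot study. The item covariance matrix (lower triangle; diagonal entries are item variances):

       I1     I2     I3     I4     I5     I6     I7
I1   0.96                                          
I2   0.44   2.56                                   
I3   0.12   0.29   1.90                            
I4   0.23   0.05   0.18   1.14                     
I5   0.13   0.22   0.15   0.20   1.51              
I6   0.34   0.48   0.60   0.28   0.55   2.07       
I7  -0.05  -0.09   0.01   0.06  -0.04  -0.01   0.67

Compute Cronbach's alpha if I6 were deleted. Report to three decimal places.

α = 0.364

Remaining items: I1, I2, I3, I4, I5, I7 (k = 6).
Σσ²ᵢ = 0.96 + 2.56 + 1.90 + 1.14 + 1.51 + 0.67 = 8.74
σ²_T = 8.74 + 2 × 1.90 = 12.54
α (item deleted) = (6/5)·(1 − 8.74/12.54) = 0.364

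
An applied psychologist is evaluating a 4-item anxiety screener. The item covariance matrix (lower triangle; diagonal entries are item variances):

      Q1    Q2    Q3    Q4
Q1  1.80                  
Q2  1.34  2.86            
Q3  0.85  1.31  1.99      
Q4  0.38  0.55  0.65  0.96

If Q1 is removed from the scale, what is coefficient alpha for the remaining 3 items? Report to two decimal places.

Remaining items: Q2, Q3, Q4 (k = 3).
Σσᵢ² = 2.86 + 1.99 + 0.96 = 5.81
σ²_T = 5.81 + 2 × 2.51 = 10.83
α (item deleted) = (3/2)·(1 − 5.81/10.83) = 0.70

α = 0.70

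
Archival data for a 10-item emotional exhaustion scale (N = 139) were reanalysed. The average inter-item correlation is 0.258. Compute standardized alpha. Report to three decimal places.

Standardized α = k·r̄ / (1 + (k−1)·r̄) = 10 × 0.258 / (1 + 9 × 0.258)
  = 2.5800 / 3.3220 = 0.777

standardized alpha = 0.777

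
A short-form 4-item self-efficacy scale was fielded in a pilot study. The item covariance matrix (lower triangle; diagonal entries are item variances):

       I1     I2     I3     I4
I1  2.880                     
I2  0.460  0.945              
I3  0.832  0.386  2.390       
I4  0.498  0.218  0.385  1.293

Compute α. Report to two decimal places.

α = 0.57

Σσᵢ² = 2.880 + 0.945 + 2.390 + 1.293 = 7.508
Sum of off-diagonal covariances = 2.779
σ²_T = 7.508 + 2 × 2.779 = 13.066
α = (k/(k−1))·(1 − Σσᵢ²/σ²_T) = (4/3)·(1 − 7.508/13.066) = 0.57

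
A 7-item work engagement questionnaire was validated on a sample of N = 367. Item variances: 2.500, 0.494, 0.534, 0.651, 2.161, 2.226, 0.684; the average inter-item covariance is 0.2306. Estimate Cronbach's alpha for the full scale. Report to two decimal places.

α = 0.60

ΣVar(i) = 2.500 + 0.494 + 0.534 + 0.651 + 2.161 + 2.226 + 0.684 = 9.250
Sum of the 21 distinct covariances = 21 × 0.2306 = 4.8426
σ²_T = ΣVar(i) + 2·Σcov = 9.250 + 2 × 4.8426 = 18.9352
α = (7/6)·(1 − 9.250/18.9352) = 0.60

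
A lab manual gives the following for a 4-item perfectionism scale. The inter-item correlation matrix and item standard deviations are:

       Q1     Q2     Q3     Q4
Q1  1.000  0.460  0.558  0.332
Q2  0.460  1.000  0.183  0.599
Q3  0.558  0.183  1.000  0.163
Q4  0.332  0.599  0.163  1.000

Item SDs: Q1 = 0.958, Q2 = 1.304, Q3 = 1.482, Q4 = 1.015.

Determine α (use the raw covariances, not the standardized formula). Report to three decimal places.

α = 0.684

Σσ²ᵢ = 0.958² + 1.304² + 1.482² + 1.015² = 5.8447
Covariances σ_ij = r_ij · s_i · s_j:
  σ(Q1,Q2) = 0.460 × 0.958 × 1.304 = 0.5746
  σ(Q1,Q3) = 0.558 × 0.958 × 1.482 = 0.7922
  σ(Q1,Q4) = 0.332 × 0.958 × 1.015 = 0.3228
  σ(Q2,Q3) = 0.183 × 1.304 × 1.482 = 0.3537
  σ(Q2,Q4) = 0.599 × 1.304 × 1.015 = 0.7928
  σ(Q3,Q4) = 0.163 × 1.482 × 1.015 = 0.2452
σ²_T = Σσ²ᵢ + 2·Σσ_ij = 5.8447 + 2 × 3.0813 = 12.0073
α = (4/3)·(1 − 5.8447/12.0073) = 0.684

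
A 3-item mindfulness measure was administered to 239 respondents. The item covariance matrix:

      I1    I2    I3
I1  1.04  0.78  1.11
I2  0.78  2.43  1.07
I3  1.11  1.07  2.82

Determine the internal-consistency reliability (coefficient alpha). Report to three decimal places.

α = 0.727

ΣVar(i) = 1.04 + 2.43 + 2.82 = 6.29
Sum of off-diagonal covariances = 2.96
total variance = 6.29 + 2 × 2.96 = 12.21
α = (k/(k−1))·(1 − ΣVar(i)/total variance) = (3/2)·(1 − 6.29/12.21) = 0.727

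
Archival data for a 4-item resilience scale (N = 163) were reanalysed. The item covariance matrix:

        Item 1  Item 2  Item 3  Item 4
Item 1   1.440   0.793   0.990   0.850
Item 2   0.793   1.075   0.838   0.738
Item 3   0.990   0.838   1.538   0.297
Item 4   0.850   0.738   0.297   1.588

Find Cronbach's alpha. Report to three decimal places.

Cronbach's alpha = 0.820

ΣVar(i) = 1.440 + 1.075 + 1.538 + 1.588 = 5.641
Sum of off-diagonal covariances = 4.506
σ²_total = 5.641 + 2 × 4.506 = 14.653
α = (k/(k−1))·(1 − ΣVar(i)/σ²_total) = (4/3)·(1 − 5.641/14.653) = 0.820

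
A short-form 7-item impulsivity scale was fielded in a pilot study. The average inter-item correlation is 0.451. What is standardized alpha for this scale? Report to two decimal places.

Standardized α = k·r̄ / (1 + (k−1)·r̄) = 7 × 0.451 / (1 + 6 × 0.451)
  = 3.1570 / 3.7060 = 0.85

standardized alpha = 0.85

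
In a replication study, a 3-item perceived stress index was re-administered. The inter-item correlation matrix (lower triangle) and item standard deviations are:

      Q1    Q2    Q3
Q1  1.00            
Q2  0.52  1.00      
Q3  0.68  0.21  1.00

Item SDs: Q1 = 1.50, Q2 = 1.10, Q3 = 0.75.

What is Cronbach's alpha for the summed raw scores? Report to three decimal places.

Σσ²ᵢ = 1.50² + 1.10² + 0.75² = 4.0225
Covariances σ_ij = r_ij · s_i · s_j:
  σ(Q1,Q2) = 0.52 × 1.50 × 1.10 = 0.8580
  σ(Q1,Q3) = 0.68 × 1.50 × 0.75 = 0.7650
  σ(Q2,Q3) = 0.21 × 1.10 × 0.75 = 0.1733
σ²_T = Σσ²ᵢ + 2·Σσ_ij = 4.0225 + 2 × 1.7963 = 7.6151
α = (3/2)·(1 − 4.0225/7.6151) = 0.708

Cronbach's alpha = 0.708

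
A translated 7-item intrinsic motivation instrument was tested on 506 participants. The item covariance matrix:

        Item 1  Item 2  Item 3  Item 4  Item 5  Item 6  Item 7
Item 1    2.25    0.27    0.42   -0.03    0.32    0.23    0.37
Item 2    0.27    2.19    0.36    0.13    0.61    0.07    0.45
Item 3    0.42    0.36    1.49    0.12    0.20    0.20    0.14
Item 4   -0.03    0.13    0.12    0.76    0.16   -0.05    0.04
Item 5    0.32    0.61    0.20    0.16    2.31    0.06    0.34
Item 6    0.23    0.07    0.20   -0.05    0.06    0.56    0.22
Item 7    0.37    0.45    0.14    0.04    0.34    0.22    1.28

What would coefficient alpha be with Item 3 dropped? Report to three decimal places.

α = 0.487

Remaining items: Item 1, Item 2, Item 4, Item 5, Item 6, Item 7 (k = 6).
Σσᵢ² = 2.25 + 2.19 + 0.76 + 2.31 + 0.56 + 1.28 = 9.35
σ²_T = 9.35 + 2 × 3.19 = 15.73
α (item deleted) = (6/5)·(1 − 9.35/15.73) = 0.487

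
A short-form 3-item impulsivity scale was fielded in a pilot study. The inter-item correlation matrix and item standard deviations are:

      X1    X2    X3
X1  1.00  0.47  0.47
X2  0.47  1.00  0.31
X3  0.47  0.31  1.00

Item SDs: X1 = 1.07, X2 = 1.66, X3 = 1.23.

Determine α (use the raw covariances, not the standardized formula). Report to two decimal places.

α = 0.65

Σσ²ᵢ = 1.07² + 1.66² + 1.23² = 5.4134
Covariances σ_ij = r_ij · s_i · s_j:
  σ(X1,X2) = 0.47 × 1.07 × 1.66 = 0.8348
  σ(X1,X3) = 0.47 × 1.07 × 1.23 = 0.6186
  σ(X2,X3) = 0.31 × 1.66 × 1.23 = 0.6330
σ²_T = Σσ²ᵢ + 2·Σσ_ij = 5.4134 + 2 × 2.0864 = 9.5862
α = (3/2)·(1 − 5.4134/9.5862) = 0.65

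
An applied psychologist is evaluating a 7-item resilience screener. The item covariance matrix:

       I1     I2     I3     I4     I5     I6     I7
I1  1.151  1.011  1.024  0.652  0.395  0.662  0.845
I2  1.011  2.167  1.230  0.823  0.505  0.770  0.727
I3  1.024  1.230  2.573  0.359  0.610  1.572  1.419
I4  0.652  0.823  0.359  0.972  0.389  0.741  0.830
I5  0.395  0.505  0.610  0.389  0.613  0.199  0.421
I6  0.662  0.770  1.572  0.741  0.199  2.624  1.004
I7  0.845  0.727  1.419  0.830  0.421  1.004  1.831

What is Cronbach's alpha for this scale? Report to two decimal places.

ΣVar(i) = 1.151 + 2.167 + 2.573 + 0.972 + 0.613 + 2.624 + 1.831 = 11.931
Sum of off-diagonal covariances = 16.188
total variance = 11.931 + 2 × 16.188 = 44.307
α = (k/(k−1))·(1 − ΣVar(i)/total variance) = (7/6)·(1 − 11.931/44.307) = 0.85

Cronbach's alpha = 0.85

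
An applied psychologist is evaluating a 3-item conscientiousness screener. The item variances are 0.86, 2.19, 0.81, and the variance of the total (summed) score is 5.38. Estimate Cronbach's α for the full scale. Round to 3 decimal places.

α = 0.424

ΣVar(i) = 0.86 + 2.19 + 0.81 = 3.86
α = (k/(k−1))·(1 − ΣVar(i)/σ²_total) = (3/2)·(1 − 3.86/5.38) = 0.424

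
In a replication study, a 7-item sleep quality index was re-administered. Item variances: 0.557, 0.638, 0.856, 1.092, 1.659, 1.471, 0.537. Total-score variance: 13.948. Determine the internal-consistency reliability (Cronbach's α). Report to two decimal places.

ΣVar(i) = 0.557 + 0.638 + 0.856 + 1.092 + 1.659 + 1.471 + 0.537 = 6.810
α = (k/(k−1))·(1 − ΣVar(i)/total variance) = (7/6)·(1 − 6.810/13.948) = 0.60

α = 0.60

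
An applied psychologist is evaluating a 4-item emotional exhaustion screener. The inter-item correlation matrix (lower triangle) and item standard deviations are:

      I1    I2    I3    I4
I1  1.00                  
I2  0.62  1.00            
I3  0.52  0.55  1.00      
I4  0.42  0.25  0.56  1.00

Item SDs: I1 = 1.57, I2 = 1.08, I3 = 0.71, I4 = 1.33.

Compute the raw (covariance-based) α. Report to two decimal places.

Σσ²ᵢ = 1.57² + 1.08² + 0.71² + 1.33² = 5.9043
Covariances σ_ij = r_ij · s_i · s_j:
  σ(I1,I2) = 0.62 × 1.57 × 1.08 = 1.0513
  σ(I1,I3) = 0.52 × 1.57 × 0.71 = 0.5796
  σ(I1,I4) = 0.42 × 1.57 × 1.33 = 0.8770
  σ(I2,I3) = 0.55 × 1.08 × 0.71 = 0.4217
  σ(I2,I4) = 0.25 × 1.08 × 1.33 = 0.3591
  σ(I3,I4) = 0.56 × 0.71 × 1.33 = 0.5288
σ²_T = Σσ²ᵢ + 2·Σσ_ij = 5.9043 + 2 × 3.8175 = 13.5393
α = (4/3)·(1 − 5.9043/13.5393) = 0.75

α = 0.75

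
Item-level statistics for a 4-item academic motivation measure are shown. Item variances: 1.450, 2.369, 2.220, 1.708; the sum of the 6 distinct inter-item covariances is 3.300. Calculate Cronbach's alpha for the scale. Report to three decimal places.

Cronbach's alpha = 0.613

Σσᵢ² = 1.450 + 2.369 + 2.220 + 1.708 = 7.747
Sum of distinct covariances = 3.300
Var(T) = Σσᵢ² + 2·Σcov = 7.747 + 2 × 3.300 = 14.347
α = (4/3)·(1 − 7.747/14.347) = 0.613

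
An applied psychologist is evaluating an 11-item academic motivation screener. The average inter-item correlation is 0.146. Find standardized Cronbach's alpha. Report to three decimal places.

Standardized α = k·r̄ / (1 + (k−1)·r̄) = 11 × 0.146 / (1 + 10 × 0.146)
  = 1.6060 / 2.4600 = 0.653

standardized Cronbach's alpha = 0.653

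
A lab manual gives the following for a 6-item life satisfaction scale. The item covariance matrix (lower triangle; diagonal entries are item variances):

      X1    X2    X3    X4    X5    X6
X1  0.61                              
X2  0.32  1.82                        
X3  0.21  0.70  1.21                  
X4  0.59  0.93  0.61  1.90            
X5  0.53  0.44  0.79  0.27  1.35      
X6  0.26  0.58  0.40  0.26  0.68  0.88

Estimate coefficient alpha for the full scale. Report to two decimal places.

sum of item variances = 0.61 + 1.82 + 1.21 + 1.90 + 1.35 + 0.88 = 7.77
Sum of off-diagonal covariances = 7.57
σ²_T = 7.77 + 2 × 7.57 = 22.91
α = (k/(k−1))·(1 − sum of item variances/σ²_T) = (6/5)·(1 − 7.77/22.91) = 0.79

coefficient alpha = 0.79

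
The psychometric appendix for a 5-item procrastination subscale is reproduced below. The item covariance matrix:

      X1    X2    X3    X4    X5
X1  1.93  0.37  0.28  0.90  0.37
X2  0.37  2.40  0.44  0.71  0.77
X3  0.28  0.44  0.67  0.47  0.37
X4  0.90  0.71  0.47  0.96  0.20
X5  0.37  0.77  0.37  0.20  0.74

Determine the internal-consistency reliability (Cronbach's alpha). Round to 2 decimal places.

Cronbach's alpha = 0.74

ΣVar(i) = 1.93 + 2.40 + 0.67 + 0.96 + 0.74 = 6.70
Σ_{i<j} σ_ij = 4.88
Var(T) = 6.70 + 2 × 4.88 = 16.46
α = (k/(k−1))·(1 − ΣVar(i)/Var(T)) = (5/4)·(1 − 6.70/16.46) = 0.74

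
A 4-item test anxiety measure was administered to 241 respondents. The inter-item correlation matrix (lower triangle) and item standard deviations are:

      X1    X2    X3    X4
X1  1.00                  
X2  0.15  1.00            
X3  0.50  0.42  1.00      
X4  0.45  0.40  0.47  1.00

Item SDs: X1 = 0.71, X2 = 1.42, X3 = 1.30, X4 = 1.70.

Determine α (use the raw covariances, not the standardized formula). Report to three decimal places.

Σσ²ᵢ = 0.71² + 1.42² + 1.30² + 1.70² = 7.1005
Covariances σ_ij = r_ij · s_i · s_j:
  σ(X1,X2) = 0.15 × 0.71 × 1.42 = 0.1512
  σ(X1,X3) = 0.50 × 0.71 × 1.30 = 0.4615
  σ(X1,X4) = 0.45 × 0.71 × 1.70 = 0.5432
  σ(X2,X3) = 0.42 × 1.42 × 1.30 = 0.7753
  σ(X2,X4) = 0.40 × 1.42 × 1.70 = 0.9656
  σ(X3,X4) = 0.47 × 1.30 × 1.70 = 1.0387
σ²_T = Σσ²ᵢ + 2·Σσ_ij = 7.1005 + 2 × 3.9355 = 14.9715
α = (4/3)·(1 − 7.1005/14.9715) = 0.701

α = 0.701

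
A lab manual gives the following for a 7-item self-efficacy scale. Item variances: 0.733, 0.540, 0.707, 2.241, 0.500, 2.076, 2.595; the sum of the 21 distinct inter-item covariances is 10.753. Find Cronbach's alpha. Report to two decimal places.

α = 0.81

ΣVar(i) = 0.733 + 0.540 + 0.707 + 2.241 + 0.500 + 2.076 + 2.595 = 9.392
Sum of distinct covariances = 10.753
total variance = ΣVar(i) + 2·Σcov = 9.392 + 2 × 10.753 = 30.898
α = (7/6)·(1 − 9.392/30.898) = 0.81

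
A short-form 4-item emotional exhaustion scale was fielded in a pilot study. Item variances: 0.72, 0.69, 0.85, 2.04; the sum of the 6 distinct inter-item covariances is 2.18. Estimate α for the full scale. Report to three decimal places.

ΣVar(i) = 0.72 + 0.69 + 0.85 + 2.04 = 4.30
Sum of distinct covariances = 2.18
total variance = ΣVar(i) + 2·Σcov = 4.30 + 2 × 2.18 = 8.66
α = (4/3)·(1 − 4.30/8.66) = 0.671

α = 0.671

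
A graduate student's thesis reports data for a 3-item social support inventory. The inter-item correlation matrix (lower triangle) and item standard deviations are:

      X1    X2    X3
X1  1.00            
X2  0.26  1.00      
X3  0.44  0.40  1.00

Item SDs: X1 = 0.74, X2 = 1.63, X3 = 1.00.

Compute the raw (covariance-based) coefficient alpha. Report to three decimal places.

Σσ²ᵢ = 0.74² + 1.63² + 1.00² = 4.2045
Covariances σ_ij = r_ij · s_i · s_j:
  σ(X1,X2) = 0.26 × 0.74 × 1.63 = 0.3136
  σ(X1,X3) = 0.44 × 0.74 × 1.00 = 0.3256
  σ(X2,X3) = 0.40 × 1.63 × 1.00 = 0.6520
σ²_T = Σσ²ᵢ + 2·Σσ_ij = 4.2045 + 2 × 1.2912 = 6.7869
α = (3/2)·(1 − 4.2045/6.7869) = 0.571

coefficient alpha = 0.571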